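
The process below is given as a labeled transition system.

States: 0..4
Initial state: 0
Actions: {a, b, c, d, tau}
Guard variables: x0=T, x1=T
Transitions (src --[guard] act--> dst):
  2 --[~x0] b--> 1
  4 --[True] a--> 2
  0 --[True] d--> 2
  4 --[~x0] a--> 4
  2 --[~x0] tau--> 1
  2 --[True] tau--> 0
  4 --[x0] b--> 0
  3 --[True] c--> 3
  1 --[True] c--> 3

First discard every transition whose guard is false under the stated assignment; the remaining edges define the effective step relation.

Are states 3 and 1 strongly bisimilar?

Answer: BISIMILAR

Trace:
Compute ~ classes (split until stable):
  round 0: {{0,1,2,3,4}}
  round 1: {{0},{1,3},{2},{4}}
4 equivalence class(es) (converged in 2)
3∈{1,3}, 1∈{1,3}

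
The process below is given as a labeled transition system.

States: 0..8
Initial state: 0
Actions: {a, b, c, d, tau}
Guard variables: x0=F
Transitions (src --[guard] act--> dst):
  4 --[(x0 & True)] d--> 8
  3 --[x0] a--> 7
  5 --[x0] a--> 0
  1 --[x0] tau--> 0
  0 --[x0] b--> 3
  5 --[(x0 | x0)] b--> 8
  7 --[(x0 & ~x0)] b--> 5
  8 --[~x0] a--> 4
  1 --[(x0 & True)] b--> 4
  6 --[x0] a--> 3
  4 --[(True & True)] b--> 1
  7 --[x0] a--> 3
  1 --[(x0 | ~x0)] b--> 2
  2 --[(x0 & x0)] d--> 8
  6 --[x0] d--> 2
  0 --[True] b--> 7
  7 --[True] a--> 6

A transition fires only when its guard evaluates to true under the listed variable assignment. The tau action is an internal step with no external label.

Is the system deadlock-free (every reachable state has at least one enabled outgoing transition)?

Reach set: {0,6,7}
  0: b→7  [deg 1]
  6: ∅  [deadlock]
  7: a→6  [deg 1]
trace reaching 6: b·a

Answer: DEADLOCK at state 6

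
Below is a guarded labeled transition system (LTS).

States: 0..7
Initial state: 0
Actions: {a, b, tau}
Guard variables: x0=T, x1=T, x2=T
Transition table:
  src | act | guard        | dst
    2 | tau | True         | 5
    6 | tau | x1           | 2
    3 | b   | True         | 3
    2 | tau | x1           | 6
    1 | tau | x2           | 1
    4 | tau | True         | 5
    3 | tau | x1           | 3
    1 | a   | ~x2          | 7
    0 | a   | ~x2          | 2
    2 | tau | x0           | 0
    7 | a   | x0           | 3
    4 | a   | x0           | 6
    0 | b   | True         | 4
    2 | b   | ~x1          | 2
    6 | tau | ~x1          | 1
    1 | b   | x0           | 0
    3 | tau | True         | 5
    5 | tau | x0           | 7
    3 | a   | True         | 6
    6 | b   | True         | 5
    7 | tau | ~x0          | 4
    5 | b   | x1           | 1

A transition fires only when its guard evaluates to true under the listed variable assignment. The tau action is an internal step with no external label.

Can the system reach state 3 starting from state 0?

After dropping false guards: 17 live edges.
depth 0: {0}
depth 1: {4}  now seen {0,4}
depth 2: {5,6}  now seen {0,4,5,6}
depth 3: {1,2,7}  now seen {0,1,2,4,5,6,7}
depth 4: {3}  now seen {0,1,2,3,4,5,6,7}
Reachable = {0,1,2,3,4,5,6,7}
Path to 3: b·tau·tau·a

Answer: REACHABLE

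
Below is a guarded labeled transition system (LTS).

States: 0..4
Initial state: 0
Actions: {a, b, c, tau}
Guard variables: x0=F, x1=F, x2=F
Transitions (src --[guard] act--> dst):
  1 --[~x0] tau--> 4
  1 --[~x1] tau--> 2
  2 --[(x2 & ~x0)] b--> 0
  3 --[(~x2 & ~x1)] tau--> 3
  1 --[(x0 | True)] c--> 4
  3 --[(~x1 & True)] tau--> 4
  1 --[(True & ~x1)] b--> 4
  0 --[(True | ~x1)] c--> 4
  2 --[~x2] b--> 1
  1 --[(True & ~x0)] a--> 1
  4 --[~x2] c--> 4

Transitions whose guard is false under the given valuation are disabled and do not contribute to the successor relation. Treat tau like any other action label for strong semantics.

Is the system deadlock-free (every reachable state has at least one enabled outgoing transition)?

Answer: DEADLOCK-FREE

Trace:
Reach set: {0,4}
  0: c→4  [1 exit(s)]
  4: c→4  [1 exit(s)]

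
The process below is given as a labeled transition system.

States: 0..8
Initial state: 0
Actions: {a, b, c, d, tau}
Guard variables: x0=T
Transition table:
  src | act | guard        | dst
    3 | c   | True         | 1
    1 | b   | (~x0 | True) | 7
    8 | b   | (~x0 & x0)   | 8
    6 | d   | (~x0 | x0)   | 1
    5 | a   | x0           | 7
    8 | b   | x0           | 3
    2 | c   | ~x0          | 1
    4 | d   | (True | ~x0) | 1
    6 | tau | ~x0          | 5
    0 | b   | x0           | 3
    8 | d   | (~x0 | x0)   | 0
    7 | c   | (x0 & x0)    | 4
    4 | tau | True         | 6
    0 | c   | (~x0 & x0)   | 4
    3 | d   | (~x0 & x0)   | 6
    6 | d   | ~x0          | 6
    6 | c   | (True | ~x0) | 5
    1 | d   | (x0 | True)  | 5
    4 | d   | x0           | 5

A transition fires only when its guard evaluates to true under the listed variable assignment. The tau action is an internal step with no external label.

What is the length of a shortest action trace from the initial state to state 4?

Layered search for 4:
  L0 = {0}
  L1 = {3}
  L2 = {1}
  L3 = {5,7}
  L4 = {4}
4 enters at depth 4; path b·c·b·c

Answer: 4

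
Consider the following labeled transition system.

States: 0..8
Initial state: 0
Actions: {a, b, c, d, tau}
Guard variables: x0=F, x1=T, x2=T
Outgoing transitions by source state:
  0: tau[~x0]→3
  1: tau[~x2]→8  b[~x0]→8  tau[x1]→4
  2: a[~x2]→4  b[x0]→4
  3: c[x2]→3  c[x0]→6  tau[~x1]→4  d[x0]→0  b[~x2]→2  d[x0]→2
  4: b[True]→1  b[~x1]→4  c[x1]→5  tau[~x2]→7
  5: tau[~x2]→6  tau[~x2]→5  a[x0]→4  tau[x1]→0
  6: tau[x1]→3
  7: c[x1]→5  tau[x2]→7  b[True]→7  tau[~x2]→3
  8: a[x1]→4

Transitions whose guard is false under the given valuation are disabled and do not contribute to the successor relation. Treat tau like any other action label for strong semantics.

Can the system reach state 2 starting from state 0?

Guard filter leaves 12 enabled edge(s).
L0 = {0}
L1 = {3}  total {0,3}
Reachable = {0,3}

Answer: UNREACHABLE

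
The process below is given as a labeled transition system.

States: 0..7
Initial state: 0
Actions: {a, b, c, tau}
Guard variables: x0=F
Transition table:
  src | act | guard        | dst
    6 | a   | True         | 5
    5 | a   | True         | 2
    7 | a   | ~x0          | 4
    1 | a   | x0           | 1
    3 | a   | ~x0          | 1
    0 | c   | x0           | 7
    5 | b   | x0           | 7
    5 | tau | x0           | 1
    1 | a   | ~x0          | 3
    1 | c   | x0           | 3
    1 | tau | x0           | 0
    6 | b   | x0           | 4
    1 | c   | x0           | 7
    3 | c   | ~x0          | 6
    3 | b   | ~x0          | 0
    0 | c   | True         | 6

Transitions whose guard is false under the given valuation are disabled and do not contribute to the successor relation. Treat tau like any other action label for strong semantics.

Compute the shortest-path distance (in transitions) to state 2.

Answer: 3

Working:
Breadth-first toward 2:
  Layer 0: {0}
  Layer 1: {6}
  Layer 2: {5}
  Layer 3: {2}
2 enters at depth 3; path c·a·a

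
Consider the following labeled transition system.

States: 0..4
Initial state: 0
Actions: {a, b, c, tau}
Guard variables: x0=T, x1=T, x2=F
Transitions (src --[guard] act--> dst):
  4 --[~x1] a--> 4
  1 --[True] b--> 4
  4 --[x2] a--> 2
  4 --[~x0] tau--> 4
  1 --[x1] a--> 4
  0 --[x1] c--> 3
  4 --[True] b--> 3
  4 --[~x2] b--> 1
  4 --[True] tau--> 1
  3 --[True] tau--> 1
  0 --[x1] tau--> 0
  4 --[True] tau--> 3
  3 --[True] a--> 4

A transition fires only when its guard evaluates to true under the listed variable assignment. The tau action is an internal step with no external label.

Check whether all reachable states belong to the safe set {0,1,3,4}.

Safe = {0,1,3,4}
Reachable = {0,1,3,4}
  0: safe
  1: safe
  3: safe
  4: safe

Answer: INVARIANT HOLDS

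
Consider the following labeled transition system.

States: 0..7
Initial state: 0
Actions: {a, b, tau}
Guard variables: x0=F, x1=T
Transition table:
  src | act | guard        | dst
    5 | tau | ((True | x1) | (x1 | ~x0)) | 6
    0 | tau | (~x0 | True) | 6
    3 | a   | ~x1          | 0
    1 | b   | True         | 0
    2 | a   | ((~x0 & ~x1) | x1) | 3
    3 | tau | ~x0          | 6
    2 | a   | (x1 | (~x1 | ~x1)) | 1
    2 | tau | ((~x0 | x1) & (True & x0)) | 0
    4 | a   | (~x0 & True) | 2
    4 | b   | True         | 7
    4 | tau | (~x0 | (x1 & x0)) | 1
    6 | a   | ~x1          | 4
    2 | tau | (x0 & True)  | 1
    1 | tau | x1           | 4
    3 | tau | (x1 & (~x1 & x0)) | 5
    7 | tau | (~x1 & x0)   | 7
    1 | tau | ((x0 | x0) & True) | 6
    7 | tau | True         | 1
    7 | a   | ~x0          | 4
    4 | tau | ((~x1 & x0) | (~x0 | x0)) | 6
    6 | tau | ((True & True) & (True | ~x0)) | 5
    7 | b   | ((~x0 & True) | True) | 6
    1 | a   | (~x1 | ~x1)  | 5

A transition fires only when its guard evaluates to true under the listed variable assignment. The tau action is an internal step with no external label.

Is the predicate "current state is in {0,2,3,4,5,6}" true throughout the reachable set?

Answer: INVARIANT HOLDS

Trace:
Inv-set: {0,2,3,4,5,6}
Reach set: {0,5,6}
  0: ✓
  5: ✓
  6: ✓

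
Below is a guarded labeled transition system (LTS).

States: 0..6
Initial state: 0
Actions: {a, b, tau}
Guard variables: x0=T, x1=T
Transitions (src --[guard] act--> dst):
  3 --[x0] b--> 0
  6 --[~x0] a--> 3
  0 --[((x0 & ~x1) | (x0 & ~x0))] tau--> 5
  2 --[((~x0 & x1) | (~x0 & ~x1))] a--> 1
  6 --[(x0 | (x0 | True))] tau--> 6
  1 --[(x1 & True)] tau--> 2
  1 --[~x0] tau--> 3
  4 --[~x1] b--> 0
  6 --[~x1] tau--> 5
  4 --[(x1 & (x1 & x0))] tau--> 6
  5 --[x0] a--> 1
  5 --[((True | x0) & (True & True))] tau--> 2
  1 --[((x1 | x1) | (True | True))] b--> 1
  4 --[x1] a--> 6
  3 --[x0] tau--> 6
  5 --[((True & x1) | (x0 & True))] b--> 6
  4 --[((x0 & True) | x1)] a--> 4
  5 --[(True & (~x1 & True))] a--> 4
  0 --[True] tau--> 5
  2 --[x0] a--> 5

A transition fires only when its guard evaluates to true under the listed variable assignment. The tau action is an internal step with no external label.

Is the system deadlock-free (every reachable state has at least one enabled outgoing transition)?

Reach set: {0,1,2,5,6}
  0: tau→5  [1 exit(s)]
  1: b→1  tau→2  [2 exit(s)]
  2: a→5  [1 exit(s)]
  5: a→1  b→6  tau→2  [3 exit(s)]
  6: tau→6  [1 exit(s)]

Answer: DEADLOCK-FREE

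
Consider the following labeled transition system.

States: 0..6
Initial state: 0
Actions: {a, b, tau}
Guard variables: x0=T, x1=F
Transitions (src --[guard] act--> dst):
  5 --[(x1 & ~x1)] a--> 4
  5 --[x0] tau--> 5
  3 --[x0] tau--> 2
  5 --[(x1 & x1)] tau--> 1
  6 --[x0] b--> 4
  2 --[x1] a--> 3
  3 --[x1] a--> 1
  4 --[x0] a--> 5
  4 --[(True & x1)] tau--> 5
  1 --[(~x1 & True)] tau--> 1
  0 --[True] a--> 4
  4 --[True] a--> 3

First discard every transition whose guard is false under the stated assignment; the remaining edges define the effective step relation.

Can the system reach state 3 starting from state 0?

Answer: REACHABLE

Trace:
7 transition(s) survive guard evaluation.
Layer 0: {0}
Layer 1: {4}  total {0,4}
Layer 2: {3,5}  total {0,3,4,5}
Layer 3: {2}  total {0,2,3,4,5}
R = {0,2,3,4,5}
Path to 3: a·a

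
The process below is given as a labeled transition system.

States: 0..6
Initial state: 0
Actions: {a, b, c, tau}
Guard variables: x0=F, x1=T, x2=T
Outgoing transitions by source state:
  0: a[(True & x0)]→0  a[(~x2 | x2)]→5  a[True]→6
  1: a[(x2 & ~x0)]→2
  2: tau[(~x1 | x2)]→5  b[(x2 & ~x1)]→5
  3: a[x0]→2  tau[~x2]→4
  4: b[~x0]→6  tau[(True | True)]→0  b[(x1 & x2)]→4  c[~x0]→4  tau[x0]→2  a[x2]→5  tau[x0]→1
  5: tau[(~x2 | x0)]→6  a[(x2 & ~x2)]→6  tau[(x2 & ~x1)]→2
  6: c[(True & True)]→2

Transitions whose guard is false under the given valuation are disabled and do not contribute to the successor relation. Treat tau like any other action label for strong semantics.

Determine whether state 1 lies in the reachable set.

Answer: UNREACHABLE

Trace:
After dropping false guards: 10 live edges.
depth 0: {0}
depth 1: {5,6}  total {0,5,6}
depth 2: {2}  total {0,2,5,6}
Reach set: {0,2,5,6}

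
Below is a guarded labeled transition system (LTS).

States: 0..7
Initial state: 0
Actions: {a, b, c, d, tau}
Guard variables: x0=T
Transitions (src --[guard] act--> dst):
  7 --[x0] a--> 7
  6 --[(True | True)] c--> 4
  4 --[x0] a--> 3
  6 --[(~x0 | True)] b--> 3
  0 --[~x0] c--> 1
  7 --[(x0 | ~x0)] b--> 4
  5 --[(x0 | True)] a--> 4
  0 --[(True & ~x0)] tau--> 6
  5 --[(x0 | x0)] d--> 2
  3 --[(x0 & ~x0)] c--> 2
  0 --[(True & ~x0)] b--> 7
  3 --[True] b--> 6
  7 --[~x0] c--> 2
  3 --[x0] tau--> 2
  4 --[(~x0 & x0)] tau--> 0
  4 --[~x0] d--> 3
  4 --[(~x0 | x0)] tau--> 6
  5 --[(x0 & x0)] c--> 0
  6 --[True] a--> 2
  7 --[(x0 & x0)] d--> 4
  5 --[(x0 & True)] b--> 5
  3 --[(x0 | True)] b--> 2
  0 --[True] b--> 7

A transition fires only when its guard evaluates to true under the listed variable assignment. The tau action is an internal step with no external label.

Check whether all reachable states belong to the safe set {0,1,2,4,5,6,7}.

Answer: INVARIANT VIOLATED at state 3

Working:
Safe = {0,1,2,4,5,6,7}
Reach set: {0,2,3,4,6,7}
  0: ok
  2: ok
  3: outside
  4: ok
  6: ok
  7: ok
reach 3 via b·b·a — violates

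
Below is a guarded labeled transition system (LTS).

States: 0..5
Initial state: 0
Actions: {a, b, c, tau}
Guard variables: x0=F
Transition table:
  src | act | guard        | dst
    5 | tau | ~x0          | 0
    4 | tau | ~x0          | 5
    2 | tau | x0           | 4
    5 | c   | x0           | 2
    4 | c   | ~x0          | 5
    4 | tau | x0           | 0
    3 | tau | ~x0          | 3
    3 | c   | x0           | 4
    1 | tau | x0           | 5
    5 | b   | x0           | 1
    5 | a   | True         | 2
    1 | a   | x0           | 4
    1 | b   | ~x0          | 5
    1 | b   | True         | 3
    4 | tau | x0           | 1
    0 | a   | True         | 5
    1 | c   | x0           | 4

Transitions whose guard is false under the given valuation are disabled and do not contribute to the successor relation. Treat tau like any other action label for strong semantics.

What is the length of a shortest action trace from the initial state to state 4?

Answer: UNREACHABLE

Working:
BFS to 4:
  Layer 0: {0}
  Layer 1: {5}
  Layer 2: {2}
4 never appears.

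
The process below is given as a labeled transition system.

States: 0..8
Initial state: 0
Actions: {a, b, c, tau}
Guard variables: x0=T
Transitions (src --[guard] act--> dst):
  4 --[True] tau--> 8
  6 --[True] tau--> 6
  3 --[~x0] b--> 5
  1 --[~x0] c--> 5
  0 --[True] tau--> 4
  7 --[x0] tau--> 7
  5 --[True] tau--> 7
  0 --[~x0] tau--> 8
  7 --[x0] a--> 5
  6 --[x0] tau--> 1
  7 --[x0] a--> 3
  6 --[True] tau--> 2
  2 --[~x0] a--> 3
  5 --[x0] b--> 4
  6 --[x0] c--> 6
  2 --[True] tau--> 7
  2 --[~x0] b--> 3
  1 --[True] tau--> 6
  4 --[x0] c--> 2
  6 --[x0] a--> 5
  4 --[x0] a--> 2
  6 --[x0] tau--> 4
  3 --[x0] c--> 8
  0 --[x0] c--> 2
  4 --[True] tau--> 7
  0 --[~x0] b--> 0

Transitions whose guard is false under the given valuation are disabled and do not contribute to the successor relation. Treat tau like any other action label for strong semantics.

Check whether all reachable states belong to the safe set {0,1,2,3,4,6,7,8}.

Inv-set: {0,1,2,3,4,6,7,8}
Reach set: {0,2,3,4,5,7,8}
  0: safe
  2: safe
  3: safe
  4: safe
  5: outside
  7: safe
  8: safe
witness against invariant: tau·tau·a → 5

Answer: INVARIANT VIOLATED at state 5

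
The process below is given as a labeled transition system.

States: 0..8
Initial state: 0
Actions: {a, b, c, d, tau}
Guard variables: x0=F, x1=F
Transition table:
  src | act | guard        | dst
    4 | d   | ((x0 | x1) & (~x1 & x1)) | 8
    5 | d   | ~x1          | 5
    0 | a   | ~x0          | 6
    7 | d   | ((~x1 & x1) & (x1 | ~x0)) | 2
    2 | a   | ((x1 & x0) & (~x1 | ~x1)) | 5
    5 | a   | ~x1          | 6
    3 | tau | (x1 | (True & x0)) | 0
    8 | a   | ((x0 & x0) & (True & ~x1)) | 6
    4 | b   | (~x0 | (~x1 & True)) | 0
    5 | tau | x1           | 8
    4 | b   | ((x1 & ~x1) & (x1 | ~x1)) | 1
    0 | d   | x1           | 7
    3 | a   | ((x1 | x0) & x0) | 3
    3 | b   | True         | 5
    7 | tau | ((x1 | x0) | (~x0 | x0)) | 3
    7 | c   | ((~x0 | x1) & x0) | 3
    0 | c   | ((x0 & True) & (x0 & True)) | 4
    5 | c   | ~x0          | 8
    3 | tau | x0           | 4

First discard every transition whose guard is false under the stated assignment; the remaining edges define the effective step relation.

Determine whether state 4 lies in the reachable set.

After dropping false guards: 7 live edges.
depth 0: {0}
depth 1: {6}  cumulative {0,6}
R = {0,6}

Answer: UNREACHABLE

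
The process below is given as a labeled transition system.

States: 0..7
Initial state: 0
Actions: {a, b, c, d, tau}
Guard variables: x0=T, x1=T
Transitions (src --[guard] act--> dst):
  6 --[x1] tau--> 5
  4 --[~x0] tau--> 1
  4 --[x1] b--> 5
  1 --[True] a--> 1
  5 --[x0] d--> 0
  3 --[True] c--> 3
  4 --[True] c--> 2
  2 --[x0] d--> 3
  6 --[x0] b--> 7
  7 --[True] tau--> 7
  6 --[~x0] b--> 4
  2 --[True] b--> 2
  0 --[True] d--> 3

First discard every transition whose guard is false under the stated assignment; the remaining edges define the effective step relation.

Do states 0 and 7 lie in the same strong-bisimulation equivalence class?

Refine partition for ~:
  π0 = {{0,1,2,3,4,5,6,7}}
  π1 = {{0,5},{1},{2},{3},{4},{6},{7}}
  π2 = {{0},{1},{2},{3},{4},{5},{6},{7}}
Fixed point at round 3; 8 class(es).
[0]={0}  [7]={7}

Answer: NOT BISIMILAR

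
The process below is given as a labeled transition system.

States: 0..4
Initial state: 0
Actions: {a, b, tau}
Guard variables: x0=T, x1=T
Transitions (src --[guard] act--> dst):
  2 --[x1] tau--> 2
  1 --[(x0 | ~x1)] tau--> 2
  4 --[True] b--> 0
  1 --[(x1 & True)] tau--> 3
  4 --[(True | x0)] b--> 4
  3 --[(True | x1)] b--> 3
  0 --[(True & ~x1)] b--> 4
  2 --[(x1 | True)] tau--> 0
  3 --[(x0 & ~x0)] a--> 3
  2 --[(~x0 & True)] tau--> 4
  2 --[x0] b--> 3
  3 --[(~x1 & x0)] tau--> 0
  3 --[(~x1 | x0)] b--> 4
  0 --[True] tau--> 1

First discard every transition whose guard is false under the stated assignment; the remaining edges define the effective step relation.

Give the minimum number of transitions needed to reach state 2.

BFS to 2:
  depth 0: {0}
  depth 1: {1}
  depth 2: {2,3}
2 enters at depth 2; path tau·tau

Answer: 2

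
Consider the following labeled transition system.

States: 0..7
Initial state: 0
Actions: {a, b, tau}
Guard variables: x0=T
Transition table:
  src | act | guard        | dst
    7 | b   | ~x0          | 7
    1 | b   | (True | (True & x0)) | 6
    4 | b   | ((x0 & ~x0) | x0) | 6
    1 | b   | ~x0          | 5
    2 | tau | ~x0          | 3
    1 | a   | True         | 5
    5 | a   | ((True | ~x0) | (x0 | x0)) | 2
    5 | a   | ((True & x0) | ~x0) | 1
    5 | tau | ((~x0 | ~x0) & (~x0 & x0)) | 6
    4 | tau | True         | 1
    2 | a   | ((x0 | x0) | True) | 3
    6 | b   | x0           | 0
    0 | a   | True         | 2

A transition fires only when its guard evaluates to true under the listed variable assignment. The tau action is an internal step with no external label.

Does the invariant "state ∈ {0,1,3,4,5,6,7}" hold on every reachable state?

Answer: INVARIANT VIOLATED at state 2

Trace:
Allowed set {0,1,3,4,5,6,7}
Reachable = {0,2,3}
  0: ✓
  2: outside
  3: ✓
witness against invariant: a → 2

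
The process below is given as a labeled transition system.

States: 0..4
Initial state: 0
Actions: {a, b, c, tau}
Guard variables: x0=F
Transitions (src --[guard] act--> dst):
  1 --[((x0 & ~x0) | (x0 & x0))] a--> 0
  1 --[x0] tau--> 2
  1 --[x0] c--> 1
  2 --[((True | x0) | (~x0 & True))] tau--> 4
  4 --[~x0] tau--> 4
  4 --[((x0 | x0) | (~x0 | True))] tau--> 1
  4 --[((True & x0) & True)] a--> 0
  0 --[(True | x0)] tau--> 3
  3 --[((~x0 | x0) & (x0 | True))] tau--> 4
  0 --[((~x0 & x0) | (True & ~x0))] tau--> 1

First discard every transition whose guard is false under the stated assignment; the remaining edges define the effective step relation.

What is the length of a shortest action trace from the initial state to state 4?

BFS to 4:
  Layer 0: {0}
  Layer 1: {1,3}
  Layer 2: {4}
4 enters at depth 2; path tau·tau

Answer: 2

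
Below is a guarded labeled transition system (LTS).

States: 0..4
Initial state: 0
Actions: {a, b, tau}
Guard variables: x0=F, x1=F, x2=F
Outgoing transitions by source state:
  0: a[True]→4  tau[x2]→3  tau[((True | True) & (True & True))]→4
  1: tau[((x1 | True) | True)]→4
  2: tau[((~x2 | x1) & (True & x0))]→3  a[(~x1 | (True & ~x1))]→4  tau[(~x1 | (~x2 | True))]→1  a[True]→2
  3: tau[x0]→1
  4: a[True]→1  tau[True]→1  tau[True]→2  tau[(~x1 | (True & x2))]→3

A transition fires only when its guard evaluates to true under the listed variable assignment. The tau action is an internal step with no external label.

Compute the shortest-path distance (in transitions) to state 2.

Layered search for 2:
  depth 0: {0}
  depth 1: {4}
  depth 2: {1,2,3}
2 enters at depth 2; path a·tau

Answer: 2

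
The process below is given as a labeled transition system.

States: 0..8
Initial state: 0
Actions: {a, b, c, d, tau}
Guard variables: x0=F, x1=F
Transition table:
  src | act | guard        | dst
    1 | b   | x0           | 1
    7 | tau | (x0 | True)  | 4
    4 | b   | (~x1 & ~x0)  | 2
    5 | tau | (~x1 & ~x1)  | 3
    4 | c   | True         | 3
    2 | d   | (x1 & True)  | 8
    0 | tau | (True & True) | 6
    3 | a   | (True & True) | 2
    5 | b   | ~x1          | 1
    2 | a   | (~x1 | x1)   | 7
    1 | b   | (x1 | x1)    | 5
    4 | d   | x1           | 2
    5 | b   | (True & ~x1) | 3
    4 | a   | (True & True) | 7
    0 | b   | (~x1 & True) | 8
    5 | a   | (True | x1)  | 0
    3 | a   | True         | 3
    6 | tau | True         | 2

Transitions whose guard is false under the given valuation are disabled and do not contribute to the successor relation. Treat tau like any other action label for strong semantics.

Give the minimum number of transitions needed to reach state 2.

Answer: 2

Trace:
BFS to 2:
  L0 = {0}
  L1 = {6,8}
  L2 = {2}
depth(2)=2, e.g. tau·tau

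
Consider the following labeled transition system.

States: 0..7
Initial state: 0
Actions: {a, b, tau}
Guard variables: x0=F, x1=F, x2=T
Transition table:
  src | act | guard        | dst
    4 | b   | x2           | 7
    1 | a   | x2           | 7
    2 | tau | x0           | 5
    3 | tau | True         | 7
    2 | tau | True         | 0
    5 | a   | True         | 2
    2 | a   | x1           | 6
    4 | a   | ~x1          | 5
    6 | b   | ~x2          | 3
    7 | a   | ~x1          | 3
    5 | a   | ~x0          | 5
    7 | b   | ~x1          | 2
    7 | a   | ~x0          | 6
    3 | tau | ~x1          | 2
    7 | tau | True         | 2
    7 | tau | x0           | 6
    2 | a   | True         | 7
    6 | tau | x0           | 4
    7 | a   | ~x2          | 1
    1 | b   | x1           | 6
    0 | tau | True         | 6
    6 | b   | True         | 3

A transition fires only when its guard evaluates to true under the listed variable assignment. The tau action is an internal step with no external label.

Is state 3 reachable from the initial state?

Answer: REACHABLE

Working:
After dropping false guards: 15 live edges.
depth 0: {0}
depth 1: {6}  cumulative {0,6}
depth 2: {3}  cumulative {0,3,6}
depth 3: {2,7}  cumulative {0,2,3,6,7}
Reach set: {0,2,3,6,7}
Path to 3: tau·b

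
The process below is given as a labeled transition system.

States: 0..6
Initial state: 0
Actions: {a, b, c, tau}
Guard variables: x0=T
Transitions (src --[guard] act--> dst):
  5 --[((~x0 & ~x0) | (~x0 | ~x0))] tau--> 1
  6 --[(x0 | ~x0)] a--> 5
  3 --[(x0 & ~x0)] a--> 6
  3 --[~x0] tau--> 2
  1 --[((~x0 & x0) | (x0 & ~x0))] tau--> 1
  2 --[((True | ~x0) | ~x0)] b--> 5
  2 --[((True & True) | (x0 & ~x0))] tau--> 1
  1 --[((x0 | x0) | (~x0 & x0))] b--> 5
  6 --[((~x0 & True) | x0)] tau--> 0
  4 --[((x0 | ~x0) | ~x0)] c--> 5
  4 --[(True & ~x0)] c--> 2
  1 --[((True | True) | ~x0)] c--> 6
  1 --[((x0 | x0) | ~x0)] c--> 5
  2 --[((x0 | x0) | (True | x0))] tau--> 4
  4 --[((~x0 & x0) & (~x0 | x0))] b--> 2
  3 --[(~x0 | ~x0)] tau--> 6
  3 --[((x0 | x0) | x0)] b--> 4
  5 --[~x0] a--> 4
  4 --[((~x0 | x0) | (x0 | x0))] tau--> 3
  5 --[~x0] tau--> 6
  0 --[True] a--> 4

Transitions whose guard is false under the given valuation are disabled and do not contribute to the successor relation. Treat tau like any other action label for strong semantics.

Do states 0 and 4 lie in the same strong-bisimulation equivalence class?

Answer: NOT BISIMILAR

Working:
Refine partition for ~:
  P[0] = {{0,1,2,3,4,5,6}}
  P[1] = {{0},{1},{2},{3},{4},{5},{6}}
stable after 2 split(s): 7 block(s)
0∈{0}, 4∈{4}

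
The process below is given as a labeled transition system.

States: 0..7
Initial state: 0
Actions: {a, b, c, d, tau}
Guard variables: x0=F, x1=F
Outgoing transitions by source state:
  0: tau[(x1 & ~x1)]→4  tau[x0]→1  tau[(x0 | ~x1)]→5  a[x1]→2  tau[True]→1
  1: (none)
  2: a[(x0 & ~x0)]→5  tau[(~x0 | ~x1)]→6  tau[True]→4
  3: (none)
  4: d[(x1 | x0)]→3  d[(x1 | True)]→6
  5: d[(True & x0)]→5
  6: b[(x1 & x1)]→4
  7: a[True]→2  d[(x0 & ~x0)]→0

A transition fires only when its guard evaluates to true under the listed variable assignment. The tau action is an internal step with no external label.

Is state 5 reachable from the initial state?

Answer: REACHABLE

Analysis:
6 transition(s) survive guard evaluation.
depth 0: {0}
depth 1: {1,5}  total {0,1,5}
Reach set: {0,1,5}
Path to 5: tau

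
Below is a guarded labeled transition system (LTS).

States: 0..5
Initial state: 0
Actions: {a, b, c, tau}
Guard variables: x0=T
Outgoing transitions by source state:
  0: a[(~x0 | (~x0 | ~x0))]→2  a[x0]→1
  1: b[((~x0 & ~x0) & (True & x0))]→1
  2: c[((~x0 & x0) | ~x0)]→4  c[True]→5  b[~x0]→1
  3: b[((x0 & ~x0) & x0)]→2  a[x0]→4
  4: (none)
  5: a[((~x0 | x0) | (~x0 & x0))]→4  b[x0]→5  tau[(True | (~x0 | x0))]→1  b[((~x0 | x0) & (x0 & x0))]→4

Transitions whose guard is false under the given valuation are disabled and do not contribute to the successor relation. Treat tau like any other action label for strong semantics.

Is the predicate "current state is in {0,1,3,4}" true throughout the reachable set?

Answer: INVARIANT HOLDS

Trace:
Inv-set: {0,1,3,4}
Reachable = {0,1}
  0: ✓
  1: ✓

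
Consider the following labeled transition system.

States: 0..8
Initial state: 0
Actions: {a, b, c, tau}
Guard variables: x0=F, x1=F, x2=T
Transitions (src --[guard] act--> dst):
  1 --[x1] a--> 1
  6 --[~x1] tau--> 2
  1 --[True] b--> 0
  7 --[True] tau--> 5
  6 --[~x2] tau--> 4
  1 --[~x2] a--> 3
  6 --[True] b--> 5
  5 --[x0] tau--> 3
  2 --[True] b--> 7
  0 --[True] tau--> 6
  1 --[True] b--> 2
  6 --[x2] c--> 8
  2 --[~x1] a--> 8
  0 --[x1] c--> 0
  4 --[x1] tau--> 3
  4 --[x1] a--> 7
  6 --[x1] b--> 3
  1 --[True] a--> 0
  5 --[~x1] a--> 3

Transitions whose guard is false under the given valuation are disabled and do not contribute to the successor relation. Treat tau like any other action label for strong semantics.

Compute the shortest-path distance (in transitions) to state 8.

Layered search for 8:
  Layer 0: {0}
  Layer 1: {6}
  Layer 2: {2,5,8}
first hit 8 at d=2 via tau·c

Answer: 2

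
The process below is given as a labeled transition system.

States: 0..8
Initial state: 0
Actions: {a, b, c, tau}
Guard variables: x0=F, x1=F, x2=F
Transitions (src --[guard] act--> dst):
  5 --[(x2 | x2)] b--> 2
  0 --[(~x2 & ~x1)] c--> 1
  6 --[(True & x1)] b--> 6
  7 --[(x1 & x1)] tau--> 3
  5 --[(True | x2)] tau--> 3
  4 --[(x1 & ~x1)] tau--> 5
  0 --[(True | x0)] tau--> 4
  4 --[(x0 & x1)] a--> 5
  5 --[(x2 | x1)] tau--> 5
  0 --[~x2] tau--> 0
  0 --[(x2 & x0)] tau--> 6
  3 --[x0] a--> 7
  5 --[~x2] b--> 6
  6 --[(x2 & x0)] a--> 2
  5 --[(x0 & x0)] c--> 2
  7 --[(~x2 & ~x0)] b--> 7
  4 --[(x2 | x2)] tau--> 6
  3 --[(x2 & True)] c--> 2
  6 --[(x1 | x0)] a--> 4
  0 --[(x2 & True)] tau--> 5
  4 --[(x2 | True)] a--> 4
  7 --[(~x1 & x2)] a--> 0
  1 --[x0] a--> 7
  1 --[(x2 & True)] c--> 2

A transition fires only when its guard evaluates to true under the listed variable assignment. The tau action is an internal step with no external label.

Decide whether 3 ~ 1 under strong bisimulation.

Bisimulation quotient by refinement:
  P[0] = {{0,1,2,3,4,5,6,7,8}}
  P[1] = {{0},{1,2,3,6,8},{4},{5},{7}}
5 equivalence class(es) (converged in 2)
3∈{1,2,3,6,8}, 1∈{1,2,3,6,8}

Answer: BISIMILAR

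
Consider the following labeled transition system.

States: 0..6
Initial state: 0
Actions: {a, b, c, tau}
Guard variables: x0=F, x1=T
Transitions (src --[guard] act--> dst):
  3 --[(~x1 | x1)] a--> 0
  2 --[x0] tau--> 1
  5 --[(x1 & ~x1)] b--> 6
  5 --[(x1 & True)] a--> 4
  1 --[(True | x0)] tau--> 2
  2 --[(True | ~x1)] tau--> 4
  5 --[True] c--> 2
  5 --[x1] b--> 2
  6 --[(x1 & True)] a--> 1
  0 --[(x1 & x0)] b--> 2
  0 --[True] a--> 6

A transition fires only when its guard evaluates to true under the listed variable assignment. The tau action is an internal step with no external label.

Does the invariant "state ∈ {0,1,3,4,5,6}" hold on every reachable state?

Answer: INVARIANT VIOLATED at state 2

Trace:
Allowed set {0,1,3,4,5,6}
Reachable = {0,1,2,4,6}
  0: ✓
  1: ✓
  2: ✗ unsafe
  4: ✓
  6: ✓
witness against invariant: a·a·tau → 2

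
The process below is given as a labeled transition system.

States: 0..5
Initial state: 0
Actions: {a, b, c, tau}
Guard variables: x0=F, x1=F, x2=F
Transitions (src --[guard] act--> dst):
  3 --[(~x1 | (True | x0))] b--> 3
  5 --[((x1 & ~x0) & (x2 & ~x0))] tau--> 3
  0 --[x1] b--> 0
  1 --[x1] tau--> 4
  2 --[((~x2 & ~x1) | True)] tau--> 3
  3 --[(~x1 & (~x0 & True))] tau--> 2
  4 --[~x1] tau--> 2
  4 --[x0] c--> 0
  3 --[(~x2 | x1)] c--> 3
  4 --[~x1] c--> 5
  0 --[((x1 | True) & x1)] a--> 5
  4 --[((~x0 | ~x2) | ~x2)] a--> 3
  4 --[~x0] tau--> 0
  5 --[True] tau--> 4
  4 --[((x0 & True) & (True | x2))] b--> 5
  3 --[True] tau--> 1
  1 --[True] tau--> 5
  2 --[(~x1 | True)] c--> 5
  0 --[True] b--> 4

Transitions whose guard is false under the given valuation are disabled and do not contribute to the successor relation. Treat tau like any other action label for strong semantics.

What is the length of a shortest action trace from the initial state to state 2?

Answer: 2

Trace:
BFS to 2:
  Layer 0: {0}
  Layer 1: {4}
  Layer 2: {2,3,5}
first hit 2 at d=2 via b·tau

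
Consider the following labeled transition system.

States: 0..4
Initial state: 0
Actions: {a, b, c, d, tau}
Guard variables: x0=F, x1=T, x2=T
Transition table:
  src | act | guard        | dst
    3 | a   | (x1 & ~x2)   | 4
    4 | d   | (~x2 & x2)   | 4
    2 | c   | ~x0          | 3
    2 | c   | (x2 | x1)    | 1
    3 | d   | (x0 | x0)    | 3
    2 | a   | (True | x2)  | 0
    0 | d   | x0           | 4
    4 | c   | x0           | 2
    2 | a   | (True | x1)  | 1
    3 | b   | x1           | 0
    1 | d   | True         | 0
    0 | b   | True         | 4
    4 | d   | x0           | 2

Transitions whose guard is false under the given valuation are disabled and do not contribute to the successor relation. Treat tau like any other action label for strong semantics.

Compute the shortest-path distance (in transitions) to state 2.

Answer: UNREACHABLE

Analysis:
BFS to 2:
  L0 = {0}
  L1 = {4}
2 never appears.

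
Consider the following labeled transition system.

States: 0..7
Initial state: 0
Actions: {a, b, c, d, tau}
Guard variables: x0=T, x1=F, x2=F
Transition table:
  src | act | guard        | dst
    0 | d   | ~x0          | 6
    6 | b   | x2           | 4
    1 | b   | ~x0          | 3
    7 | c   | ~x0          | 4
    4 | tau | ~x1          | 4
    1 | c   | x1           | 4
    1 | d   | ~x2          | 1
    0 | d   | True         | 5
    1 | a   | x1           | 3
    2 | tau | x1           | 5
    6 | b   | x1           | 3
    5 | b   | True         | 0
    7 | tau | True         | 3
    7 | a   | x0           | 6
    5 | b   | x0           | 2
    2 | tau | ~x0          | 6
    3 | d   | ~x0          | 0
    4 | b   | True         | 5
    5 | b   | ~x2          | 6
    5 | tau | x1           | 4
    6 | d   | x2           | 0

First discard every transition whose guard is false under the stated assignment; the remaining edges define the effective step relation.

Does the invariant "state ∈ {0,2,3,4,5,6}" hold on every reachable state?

Inv-set: {0,2,3,4,5,6}
Reach set: {0,2,5,6}
  0: safe
  2: safe
  5: safe
  6: safe

Answer: INVARIANT HOLDS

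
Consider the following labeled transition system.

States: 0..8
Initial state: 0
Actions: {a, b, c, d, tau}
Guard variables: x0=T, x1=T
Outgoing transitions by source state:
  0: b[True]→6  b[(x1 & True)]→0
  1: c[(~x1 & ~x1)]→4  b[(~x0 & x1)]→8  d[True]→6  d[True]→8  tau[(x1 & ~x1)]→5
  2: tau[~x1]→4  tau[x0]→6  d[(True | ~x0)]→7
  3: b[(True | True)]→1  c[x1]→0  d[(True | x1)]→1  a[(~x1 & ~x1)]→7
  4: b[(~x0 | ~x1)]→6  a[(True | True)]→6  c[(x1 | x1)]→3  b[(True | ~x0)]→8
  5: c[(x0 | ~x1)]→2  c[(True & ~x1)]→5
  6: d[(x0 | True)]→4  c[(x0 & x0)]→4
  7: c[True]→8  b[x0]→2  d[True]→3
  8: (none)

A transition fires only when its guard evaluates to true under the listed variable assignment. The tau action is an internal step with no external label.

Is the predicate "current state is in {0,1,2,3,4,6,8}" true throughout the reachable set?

Safe = {0,1,2,3,4,6,8}
R = {0,1,3,4,6,8}
  0: ok
  1: ok
  3: ok
  4: ok
  6: ok
  8: ok

Answer: INVARIANT HOLDS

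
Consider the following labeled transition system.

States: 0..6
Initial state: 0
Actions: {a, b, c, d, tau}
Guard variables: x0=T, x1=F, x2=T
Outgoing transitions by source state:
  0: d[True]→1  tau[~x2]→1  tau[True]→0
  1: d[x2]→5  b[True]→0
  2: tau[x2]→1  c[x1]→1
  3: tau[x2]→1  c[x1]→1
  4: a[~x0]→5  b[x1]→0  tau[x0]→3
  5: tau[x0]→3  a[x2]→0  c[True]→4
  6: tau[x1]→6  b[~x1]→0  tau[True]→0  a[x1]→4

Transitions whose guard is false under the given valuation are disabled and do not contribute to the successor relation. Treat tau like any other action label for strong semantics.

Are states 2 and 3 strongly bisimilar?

Answer: BISIMILAR

Working:
Compute ~ classes (split until stable):
  π0 = {{0,1,2,3,4,5,6}}
  π1 = {{0},{1},{2,3,4},{5},{6}}
  π2 = {{0},{1},{2,3},{4},{5},{6}}
stable after 3 split(s): 6 block(s)
class of 2: {2,3}; class of 3: {2,3}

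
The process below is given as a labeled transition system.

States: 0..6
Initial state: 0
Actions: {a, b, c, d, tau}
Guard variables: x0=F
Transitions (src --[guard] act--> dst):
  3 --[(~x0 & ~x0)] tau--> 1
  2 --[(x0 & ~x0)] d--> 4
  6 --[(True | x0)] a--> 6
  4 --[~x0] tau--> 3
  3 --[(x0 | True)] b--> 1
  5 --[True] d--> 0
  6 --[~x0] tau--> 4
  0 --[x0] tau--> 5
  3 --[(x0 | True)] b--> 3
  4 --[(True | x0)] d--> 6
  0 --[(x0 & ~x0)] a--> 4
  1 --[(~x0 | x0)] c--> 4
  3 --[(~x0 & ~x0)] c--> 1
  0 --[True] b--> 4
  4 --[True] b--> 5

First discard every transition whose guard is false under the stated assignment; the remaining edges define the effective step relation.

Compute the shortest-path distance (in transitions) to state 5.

Answer: 2

Trace:
Breadth-first toward 5:
  L0 = {0}
  L1 = {4}
  L2 = {3,5,6}
5 enters at depth 2; path b·b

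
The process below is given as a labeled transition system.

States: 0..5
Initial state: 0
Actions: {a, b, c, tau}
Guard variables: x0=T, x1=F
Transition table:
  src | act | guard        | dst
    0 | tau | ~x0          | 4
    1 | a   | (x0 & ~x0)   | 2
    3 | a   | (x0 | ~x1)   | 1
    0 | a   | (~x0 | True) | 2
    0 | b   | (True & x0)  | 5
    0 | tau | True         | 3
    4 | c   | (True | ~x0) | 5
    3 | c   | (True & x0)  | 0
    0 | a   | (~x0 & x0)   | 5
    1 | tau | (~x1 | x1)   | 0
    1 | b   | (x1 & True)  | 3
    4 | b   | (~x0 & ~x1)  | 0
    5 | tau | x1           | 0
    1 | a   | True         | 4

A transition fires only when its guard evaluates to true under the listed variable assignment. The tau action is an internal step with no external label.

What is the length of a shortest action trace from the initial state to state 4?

BFS to 4:
  depth 0: {0}
  depth 1: {2,3,5}
  depth 2: {1}
  depth 3: {4}
4 enters at depth 3; path tau·a·a

Answer: 3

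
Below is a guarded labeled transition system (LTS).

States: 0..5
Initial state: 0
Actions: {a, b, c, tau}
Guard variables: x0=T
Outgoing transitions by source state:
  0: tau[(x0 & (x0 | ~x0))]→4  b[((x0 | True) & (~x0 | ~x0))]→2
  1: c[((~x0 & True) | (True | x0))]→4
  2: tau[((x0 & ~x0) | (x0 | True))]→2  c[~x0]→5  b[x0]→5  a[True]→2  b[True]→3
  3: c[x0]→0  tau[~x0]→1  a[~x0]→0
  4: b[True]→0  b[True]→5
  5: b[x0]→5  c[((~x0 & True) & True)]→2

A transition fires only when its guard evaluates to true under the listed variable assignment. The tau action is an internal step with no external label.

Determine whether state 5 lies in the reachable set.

After dropping false guards: 10 live edges.
Layer 0: {0}
Layer 1: {4}  cumulative {0,4}
Layer 2: {5}  cumulative {0,4,5}
Reachable = {0,4,5}
witness 5: tau·b

Answer: REACHABLE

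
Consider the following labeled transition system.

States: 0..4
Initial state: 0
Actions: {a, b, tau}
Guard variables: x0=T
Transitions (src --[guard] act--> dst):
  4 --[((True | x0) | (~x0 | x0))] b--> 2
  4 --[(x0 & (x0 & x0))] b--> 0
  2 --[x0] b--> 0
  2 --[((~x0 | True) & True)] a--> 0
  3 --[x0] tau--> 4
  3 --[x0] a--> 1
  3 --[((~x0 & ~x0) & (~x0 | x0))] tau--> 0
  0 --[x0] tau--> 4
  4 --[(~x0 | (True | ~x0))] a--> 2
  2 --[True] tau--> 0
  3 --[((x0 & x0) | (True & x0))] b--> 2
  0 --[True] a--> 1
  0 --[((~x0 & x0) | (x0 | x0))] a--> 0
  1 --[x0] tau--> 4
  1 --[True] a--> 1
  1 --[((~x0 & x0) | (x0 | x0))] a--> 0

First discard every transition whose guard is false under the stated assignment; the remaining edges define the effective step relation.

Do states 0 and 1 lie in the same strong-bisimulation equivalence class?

Answer: BISIMILAR

Working:
Compute ~ classes (split until stable):
  P[0] = {{0,1,2,3,4}}
  P[1] = {{0,1},{2,3},{4}}
  P[2] = {{0,1},{2},{3},{4}}
stable after 3 split(s): 4 block(s)
class of 0: {0,1}; class of 1: {0,1}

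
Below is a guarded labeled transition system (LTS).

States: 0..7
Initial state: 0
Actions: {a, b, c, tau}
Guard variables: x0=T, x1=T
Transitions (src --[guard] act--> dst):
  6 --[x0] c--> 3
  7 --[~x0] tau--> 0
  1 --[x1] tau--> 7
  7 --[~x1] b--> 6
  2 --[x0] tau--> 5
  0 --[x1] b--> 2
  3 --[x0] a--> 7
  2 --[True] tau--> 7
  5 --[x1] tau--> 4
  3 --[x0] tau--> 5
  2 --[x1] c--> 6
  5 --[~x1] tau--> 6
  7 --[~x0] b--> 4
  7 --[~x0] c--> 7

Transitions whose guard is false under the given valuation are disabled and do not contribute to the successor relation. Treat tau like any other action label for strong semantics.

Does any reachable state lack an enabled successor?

Reach set: {0,2,3,4,5,6,7}
  0: b→2  [1 out]
  2: c→6  tau→5  tau→7  [3 out]
  3: a→7  tau→5  [2 out]
  4: ∅  [deadlock]
  5: tau→4  [1 out]
  6: c→3  [1 out]
  7: ∅  [deadlock]
witness 4: b·tau·tau

Answer: DEADLOCK at state 4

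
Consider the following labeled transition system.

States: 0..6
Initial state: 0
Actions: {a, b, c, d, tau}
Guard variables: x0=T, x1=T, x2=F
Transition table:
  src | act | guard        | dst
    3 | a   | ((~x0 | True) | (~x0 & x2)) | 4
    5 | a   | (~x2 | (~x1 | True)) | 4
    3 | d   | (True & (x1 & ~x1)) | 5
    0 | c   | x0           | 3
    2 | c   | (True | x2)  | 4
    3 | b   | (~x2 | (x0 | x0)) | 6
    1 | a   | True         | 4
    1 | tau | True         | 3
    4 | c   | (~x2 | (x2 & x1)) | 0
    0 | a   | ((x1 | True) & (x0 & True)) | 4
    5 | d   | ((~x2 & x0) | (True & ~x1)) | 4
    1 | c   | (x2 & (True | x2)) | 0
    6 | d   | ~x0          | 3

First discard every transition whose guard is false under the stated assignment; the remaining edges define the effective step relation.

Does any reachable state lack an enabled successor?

R = {0,3,4,6}
  0: a→4  c→3  [2 exit(s)]
  3: a→4  b→6  [2 exit(s)]
  4: c→0  [1 exit(s)]
  6: ∅  [deadlock]
witness 6: c·b

Answer: DEADLOCK at state 6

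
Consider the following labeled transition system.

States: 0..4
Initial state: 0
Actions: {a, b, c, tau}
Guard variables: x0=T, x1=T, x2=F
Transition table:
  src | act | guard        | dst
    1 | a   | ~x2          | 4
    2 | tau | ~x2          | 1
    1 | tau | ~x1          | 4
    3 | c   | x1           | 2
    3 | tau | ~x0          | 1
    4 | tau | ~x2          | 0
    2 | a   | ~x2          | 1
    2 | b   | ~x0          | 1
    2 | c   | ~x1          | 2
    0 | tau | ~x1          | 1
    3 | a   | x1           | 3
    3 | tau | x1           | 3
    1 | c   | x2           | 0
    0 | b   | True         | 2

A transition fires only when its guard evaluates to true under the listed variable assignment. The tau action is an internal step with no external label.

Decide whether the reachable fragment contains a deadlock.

Answer: DEADLOCK-FREE

Working:
R = {0,1,2,4}
  0: b→2  [deg 1]
  1: a→4  [deg 1]
  2: a→1  tau→1  [deg 2]
  4: tau→0  [deg 1]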